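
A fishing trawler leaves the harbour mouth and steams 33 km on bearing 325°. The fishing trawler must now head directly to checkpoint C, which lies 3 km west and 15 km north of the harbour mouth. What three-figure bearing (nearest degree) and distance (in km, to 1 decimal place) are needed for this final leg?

Leg 1 (325°, 33 km): east 33 sin 325° = -18.93, north 33 cos 325° = 27.03
Current position: (-18.93, 27.03). Target: (-3, 15). Remaining: Δeast = 15.93, Δnorth = -12.03.
Bearing = atan2(15.93, -12.03) mod 360° = 127.07°; distance = √((15.93)² + (-12.03)²) = 19.962 km.

127°, 20.0 km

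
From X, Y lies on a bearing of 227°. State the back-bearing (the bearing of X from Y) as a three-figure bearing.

Back-bearing = 227° − 180° = 047°.

047°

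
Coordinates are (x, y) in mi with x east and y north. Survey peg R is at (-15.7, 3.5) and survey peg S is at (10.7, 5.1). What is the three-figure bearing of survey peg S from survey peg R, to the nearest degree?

087°

Δeast = 10.7 − -15.7 = 26.40; Δnorth = 5.1 − 3.5 = 1.60.
Bearing = atan2(Δeast, Δnorth) mod 360° = 86.53° ≈ 087°.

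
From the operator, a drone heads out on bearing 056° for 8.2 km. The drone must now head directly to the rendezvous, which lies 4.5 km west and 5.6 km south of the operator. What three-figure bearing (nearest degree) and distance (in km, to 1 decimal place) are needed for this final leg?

Leg 1 (056°, 8.2 km): east 8.2 sin 56° = 6.80, north 8.2 cos 56° = 4.59
Current position: (6.80, 4.59). Target: (-4.5, -5.6). Remaining: Δeast = -11.30, Δnorth = -10.19.
Bearing = atan2(-11.30, -10.19) mod 360° = 227.96°; distance = √((-11.30)² + (-10.19)²) = 15.211 km.

228°, 15.2 km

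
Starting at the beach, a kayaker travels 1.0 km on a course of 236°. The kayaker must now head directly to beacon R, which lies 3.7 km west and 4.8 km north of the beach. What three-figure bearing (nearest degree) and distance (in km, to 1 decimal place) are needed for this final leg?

332°, 6.1 km

Leg 1 (236°, 1.0 km): east 1.0 sin 236° = -0.83, north 1.0 cos 236° = -0.56
Current position: (-0.83, -0.56). Target: (-3.7, 4.8). Remaining: Δeast = -2.87, Δnorth = 5.36.
Bearing = atan2(-2.87, 5.36) mod 360° = 331.82°; distance = √((-2.87)² + (5.36)²) = 6.080 km.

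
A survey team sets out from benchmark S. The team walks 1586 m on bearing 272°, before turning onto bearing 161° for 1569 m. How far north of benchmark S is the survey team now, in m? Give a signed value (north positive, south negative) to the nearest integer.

Leg 1 (272°, 1586 m): east 1586 sin 272° = -1585.03, north 1586 cos 272° = 55.35
Leg 2 (161°, 1569 m): east 1569 sin 161° = 510.82, north 1569 cos 161° = -1483.52
Net north component: -1428.17 m.

-1428 m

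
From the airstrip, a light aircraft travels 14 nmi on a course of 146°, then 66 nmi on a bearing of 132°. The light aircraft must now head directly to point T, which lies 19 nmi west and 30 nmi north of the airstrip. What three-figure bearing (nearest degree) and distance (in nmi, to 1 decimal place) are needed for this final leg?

319°, 114.5 nmi

Leg 1 (146°, 14 nmi): east 14 sin 146° = 7.83, north 14 cos 146° = -11.61
Leg 2 (132°, 66 nmi): east 66 sin 132° = 49.05, north 66 cos 132° = -44.16
Current position: (56.88, -55.77). Target: (-19, 30). Remaining: Δeast = -75.88, Δnorth = 85.77.
Bearing = atan2(-75.88, 85.77) mod 360° = 318.50°; distance = √((-75.88)² + (85.77)²) = 114.514 nmi.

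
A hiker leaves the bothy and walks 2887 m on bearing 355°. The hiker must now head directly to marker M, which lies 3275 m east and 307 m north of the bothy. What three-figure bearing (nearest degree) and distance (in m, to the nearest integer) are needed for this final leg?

126°, 4363 m

Leg 1 (355°, 2887 m): east 2887 sin 355° = -251.62, north 2887 cos 355° = 2876.01
Current position: (-251.62, 2876.01). Target: (3275, 307). Remaining: Δeast = 3526.62, Δnorth = -2569.01.
Bearing = atan2(3526.62, -2569.01) mod 360° = 126.07°; distance = √((3526.62)² + (-2569.01)²) = 4363.126 m.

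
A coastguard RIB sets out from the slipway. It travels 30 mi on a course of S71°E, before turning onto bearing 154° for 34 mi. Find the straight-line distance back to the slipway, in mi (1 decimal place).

59.1 mi

Leg 1 (S71°E, 30 mi): east 30 sin 109° = 28.37, north 30 cos 109° = -9.77
Leg 2 (154°, 34 mi): east 34 sin 154° = 14.90, north 34 cos 154° = -30.56
Net: 43.27 east, -40.33 north. Distance = √((43.27)² + (-40.33)²) = 59.148 mi.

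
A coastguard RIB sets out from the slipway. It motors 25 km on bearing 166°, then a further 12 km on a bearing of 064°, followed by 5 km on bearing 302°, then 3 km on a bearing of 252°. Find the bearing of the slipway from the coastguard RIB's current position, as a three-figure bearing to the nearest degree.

Leg 1 (166°, 25 km): east 25 sin 166° = 6.05, north 25 cos 166° = -24.26
Leg 2 (064°, 12 km): east 12 sin 64° = 10.79, north 12 cos 64° = 5.26
Leg 3 (302°, 5 km): east 5 sin 302° = -4.24, north 5 cos 302° = 2.65
Leg 4 (252°, 3 km): east 3 sin 252° = -2.85, north 3 cos 252° = -0.93
Net displacement: 9.74 east, -17.27 north. Direction back to start is (-9.74, 17.27): bearing = atan2(-9.74, 17.27) mod 360° = 330.58° ≈ 331°.

331°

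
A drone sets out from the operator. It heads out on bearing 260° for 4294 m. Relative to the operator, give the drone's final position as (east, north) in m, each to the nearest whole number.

Leg 1 (260°, 4294 m): east 4294 sin 260° = -4228.76, north 4294 cos 260° = -745.65
Summing: -4228.76 m east, -745.65 m north → (-4229, -746).

(-4229, -746)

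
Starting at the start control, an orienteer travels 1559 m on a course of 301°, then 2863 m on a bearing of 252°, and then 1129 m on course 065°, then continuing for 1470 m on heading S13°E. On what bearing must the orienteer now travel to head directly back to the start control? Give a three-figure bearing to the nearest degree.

Leg 1 (301°, 1559 m): east 1559 sin 301° = -1336.32, north 1559 cos 301° = 802.94
Leg 2 (252°, 2863 m): east 2863 sin 252° = -2722.87, north 2863 cos 252° = -884.72
Leg 3 (065°, 1129 m): east 1129 sin 65° = 1023.22, north 1129 cos 65° = 477.14
Leg 4 (S13°E, 1470 m): east 1470 sin 167° = 330.68, north 1470 cos 167° = -1432.32
Net displacement: -2705.30 east, -1036.96 north. Direction back to start is (2705.30, 1036.96): bearing = atan2(2705.30, 1036.96) mod 360° = 69.03° ≈ 069°.

069°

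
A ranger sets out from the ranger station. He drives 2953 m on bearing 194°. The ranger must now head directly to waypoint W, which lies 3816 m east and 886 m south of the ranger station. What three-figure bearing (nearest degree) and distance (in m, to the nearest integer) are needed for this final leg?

Leg 1 (194°, 2953 m): east 2953 sin 194° = -714.40, north 2953 cos 194° = -2865.28
Current position: (-714.40, -2865.28). Target: (3816, -886). Remaining: Δeast = 4530.40, Δnorth = 1979.28.
Bearing = atan2(4530.40, 1979.28) mod 360° = 66.40°; distance = √((4530.40)² + (1979.28)²) = 4943.890 m.

066°, 4944 m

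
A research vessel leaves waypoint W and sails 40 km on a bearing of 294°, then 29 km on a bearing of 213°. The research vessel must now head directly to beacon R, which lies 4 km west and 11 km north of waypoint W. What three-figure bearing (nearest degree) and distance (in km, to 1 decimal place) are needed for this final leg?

068°, 52.0 km

Leg 1 (294°, 40 km): east 40 sin 294° = -36.54, north 40 cos 294° = 16.27
Leg 2 (213°, 29 km): east 29 sin 213° = -15.79, north 29 cos 213° = -24.32
Current position: (-52.34, -8.05). Target: (-4, 11). Remaining: Δeast = 48.34, Δnorth = 19.05.
Bearing = atan2(48.34, 19.05) mod 360° = 68.49°; distance = √((48.34)² + (19.05)²) = 51.956 km.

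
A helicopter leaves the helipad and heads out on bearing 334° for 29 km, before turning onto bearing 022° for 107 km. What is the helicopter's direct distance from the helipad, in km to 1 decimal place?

128.2 km

Leg 1 (334°, 29 km): east 29 sin 334° = -12.71, north 29 cos 334° = 26.07
Leg 2 (022°, 107 km): east 107 sin 22° = 40.08, north 107 cos 22° = 99.21
Net: 27.37 east, 125.27 north. Distance = √((27.37)² + (125.27)²) = 128.229 km.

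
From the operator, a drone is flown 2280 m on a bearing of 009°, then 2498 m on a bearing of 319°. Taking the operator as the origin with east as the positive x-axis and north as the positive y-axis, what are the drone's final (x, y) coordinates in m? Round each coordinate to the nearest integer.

(-1282, 4137)

Leg 1 (009°, 2280 m): east 2280 sin 9° = 356.67, north 2280 cos 9° = 2251.93
Leg 2 (319°, 2498 m): east 2498 sin 319° = -1638.84, north 2498 cos 319° = 1885.26
Summing: -1282.16 m east, 4137.19 m north → (-1282, 4137).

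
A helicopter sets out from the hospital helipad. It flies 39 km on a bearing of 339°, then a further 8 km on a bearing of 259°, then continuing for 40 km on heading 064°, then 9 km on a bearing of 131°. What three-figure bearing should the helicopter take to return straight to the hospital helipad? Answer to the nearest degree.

204°

Leg 1 (339°, 39 km): east 39 sin 339° = -13.98, north 39 cos 339° = 36.41
Leg 2 (259°, 8 km): east 8 sin 259° = -7.85, north 8 cos 259° = -1.53
Leg 3 (064°, 40 km): east 40 sin 64° = 35.95, north 40 cos 64° = 17.53
Leg 4 (131°, 9 km): east 9 sin 131° = 6.79, north 9 cos 131° = -5.90
Net displacement: 20.91 east, 46.51 north. Direction back to start is (-20.91, -46.51): bearing = atan2(-20.91, -46.51) mod 360° = 204.21° ≈ 204°.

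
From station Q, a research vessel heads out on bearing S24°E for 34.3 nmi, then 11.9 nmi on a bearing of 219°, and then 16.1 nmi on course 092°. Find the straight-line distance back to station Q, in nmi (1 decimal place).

46.9 nmi

Leg 1 (S24°E, 34.3 nmi): east 34.3 sin 156° = 13.95, north 34.3 cos 156° = -31.33
Leg 2 (219°, 11.9 nmi): east 11.9 sin 219° = -7.49, north 11.9 cos 219° = -9.25
Leg 3 (092°, 16.1 nmi): east 16.1 sin 92° = 16.09, north 16.1 cos 92° = -0.56
Net: 22.55 east, -41.14 north. Distance = √((22.55)² + (-41.14)²) = 46.920 nmi.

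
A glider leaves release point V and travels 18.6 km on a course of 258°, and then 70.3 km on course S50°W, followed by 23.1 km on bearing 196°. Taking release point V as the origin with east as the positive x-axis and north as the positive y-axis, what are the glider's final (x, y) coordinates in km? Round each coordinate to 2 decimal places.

(-78.41, -71.26)

Leg 1 (258°, 18.6 km): east 18.6 sin 258° = -18.19, north 18.6 cos 258° = -3.87
Leg 2 (S50°W, 70.3 km): east 70.3 sin 230° = -53.85, north 70.3 cos 230° = -45.19
Leg 3 (196°, 23.1 km): east 23.1 sin 196° = -6.37, north 23.1 cos 196° = -22.21
Summing: -78.41 km east, -71.26 km north → (-78.41, -71.26).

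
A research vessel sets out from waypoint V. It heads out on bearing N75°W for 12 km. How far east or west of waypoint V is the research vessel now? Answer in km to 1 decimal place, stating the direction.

Leg 1 (N75°W, 12 km): east 12 sin 285° = -11.59, north 12 cos 285° = 3.11
Net east component: -11.59 km.

11.6 km west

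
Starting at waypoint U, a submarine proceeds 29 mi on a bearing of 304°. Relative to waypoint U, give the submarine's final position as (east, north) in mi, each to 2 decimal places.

Leg 1 (304°, 29 mi): east 29 sin 304° = -24.04, north 29 cos 304° = 16.22
Summing: -24.04 mi east, 16.22 mi north → (-24.04, 16.22).

(-24.04, 16.22)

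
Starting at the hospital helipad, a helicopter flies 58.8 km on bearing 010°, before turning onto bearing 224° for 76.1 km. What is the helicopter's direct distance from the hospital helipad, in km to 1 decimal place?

42.8 km

Leg 1 (010°, 58.8 km): east 58.8 sin 10° = 10.21, north 58.8 cos 10° = 57.91
Leg 2 (224°, 76.1 km): east 76.1 sin 224° = -52.86, north 76.1 cos 224° = -54.74
Net: -42.65 east, 3.16 north. Distance = √((-42.65)² + (3.16)²) = 42.770 km.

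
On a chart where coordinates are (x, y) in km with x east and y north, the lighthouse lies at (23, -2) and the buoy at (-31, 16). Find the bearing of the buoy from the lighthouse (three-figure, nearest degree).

288°

Δeast = -31 − 23 = -54.00; Δnorth = 16 − -2 = 18.00.
Bearing = atan2(Δeast, Δnorth) mod 360° = 288.43° ≈ 288°.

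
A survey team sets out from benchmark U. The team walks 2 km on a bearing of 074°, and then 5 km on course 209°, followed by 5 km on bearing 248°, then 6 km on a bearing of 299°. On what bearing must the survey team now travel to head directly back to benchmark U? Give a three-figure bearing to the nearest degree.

075°

Leg 1 (074°, 2 km): east 2 sin 74° = 1.92, north 2 cos 74° = 0.55
Leg 2 (209°, 5 km): east 5 sin 209° = -2.42, north 5 cos 209° = -4.37
Leg 3 (248°, 5 km): east 5 sin 248° = -4.64, north 5 cos 248° = -1.87
Leg 4 (299°, 6 km): east 6 sin 299° = -5.25, north 6 cos 299° = 2.91
Net displacement: -10.39 east, -2.79 north. Direction back to start is (10.39, 2.79): bearing = atan2(10.39, 2.79) mod 360° = 74.98° ≈ 075°.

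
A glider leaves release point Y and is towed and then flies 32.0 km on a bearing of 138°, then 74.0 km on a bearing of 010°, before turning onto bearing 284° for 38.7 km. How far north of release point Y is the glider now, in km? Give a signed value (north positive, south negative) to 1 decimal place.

Leg 1 (138°, 32.0 km): east 32.0 sin 138° = 21.41, north 32.0 cos 138° = -23.78
Leg 2 (010°, 74.0 km): east 74.0 sin 10° = 12.85, north 74.0 cos 10° = 72.88
Leg 3 (284°, 38.7 km): east 38.7 sin 284° = -37.55, north 38.7 cos 284° = 9.36
Net north component: 58.46 km.

58.5 km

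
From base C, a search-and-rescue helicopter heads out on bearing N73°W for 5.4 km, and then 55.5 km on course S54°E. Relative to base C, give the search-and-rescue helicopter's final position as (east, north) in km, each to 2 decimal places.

Leg 1 (N73°W, 5.4 km): east 5.4 sin 287° = -5.16, north 5.4 cos 287° = 1.58
Leg 2 (S54°E, 55.5 km): east 55.5 sin 126° = 44.90, north 55.5 cos 126° = -32.62
Summing: 39.74 km east, -31.04 km north → (39.74, -31.04).

(39.74, -31.04)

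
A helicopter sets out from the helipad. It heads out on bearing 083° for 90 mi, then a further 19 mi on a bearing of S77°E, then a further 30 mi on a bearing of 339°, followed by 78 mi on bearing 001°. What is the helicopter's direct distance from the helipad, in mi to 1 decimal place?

149.6 mi

Leg 1 (083°, 90 mi): east 90 sin 83° = 89.33, north 90 cos 83° = 10.97
Leg 2 (S77°E, 19 mi): east 19 sin 103° = 18.51, north 19 cos 103° = -4.27
Leg 3 (339°, 30 mi): east 30 sin 339° = -10.75, north 30 cos 339° = 28.01
Leg 4 (001°, 78 mi): east 78 sin 1° = 1.36, north 78 cos 1° = 77.99
Net: 98.45 east, 112.69 north. Distance = √((98.45)² + (112.69)²) = 149.639 mi.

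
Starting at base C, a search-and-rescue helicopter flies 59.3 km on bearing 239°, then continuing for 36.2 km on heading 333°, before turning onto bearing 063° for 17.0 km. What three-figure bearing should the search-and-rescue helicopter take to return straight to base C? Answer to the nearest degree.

Leg 1 (239°, 59.3 km): east 59.3 sin 239° = -50.83, north 59.3 cos 239° = -30.54
Leg 2 (333°, 36.2 km): east 36.2 sin 333° = -16.43, north 36.2 cos 333° = 32.25
Leg 3 (063°, 17.0 km): east 17.0 sin 63° = 15.15, north 17.0 cos 63° = 7.72
Net displacement: -52.12 east, 9.43 north. Direction back to start is (52.12, -9.43): bearing = atan2(52.12, -9.43) mod 360° = 100.26° ≈ 100°.

100°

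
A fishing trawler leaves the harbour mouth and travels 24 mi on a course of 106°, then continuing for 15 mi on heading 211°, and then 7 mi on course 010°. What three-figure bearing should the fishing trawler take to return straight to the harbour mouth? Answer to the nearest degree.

Leg 1 (106°, 24 mi): east 24 sin 106° = 23.07, north 24 cos 106° = -6.62
Leg 2 (211°, 15 mi): east 15 sin 211° = -7.73, north 15 cos 211° = -12.86
Leg 3 (010°, 7 mi): east 7 sin 10° = 1.22, north 7 cos 10° = 6.89
Net displacement: 16.56 east, -12.58 north. Direction back to start is (-16.56, 12.58): bearing = atan2(-16.56, 12.58) mod 360° = 307.22° ≈ 307°.

307°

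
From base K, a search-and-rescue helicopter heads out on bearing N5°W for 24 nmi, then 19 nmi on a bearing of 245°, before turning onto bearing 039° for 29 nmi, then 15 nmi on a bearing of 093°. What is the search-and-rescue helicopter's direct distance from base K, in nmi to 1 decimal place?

Leg 1 (N5°W, 24 nmi): east 24 sin 355° = -2.09, north 24 cos 355° = 23.91
Leg 2 (245°, 19 nmi): east 19 sin 245° = -17.22, north 19 cos 245° = -8.03
Leg 3 (039°, 29 nmi): east 29 sin 39° = 18.25, north 29 cos 39° = 22.54
Leg 4 (093°, 15 nmi): east 15 sin 93° = 14.98, north 15 cos 93° = -0.79
Net: 13.92 east, 37.63 north. Distance = √((13.92)² + (37.63)²) = 40.123 nmi.

40.1 nmi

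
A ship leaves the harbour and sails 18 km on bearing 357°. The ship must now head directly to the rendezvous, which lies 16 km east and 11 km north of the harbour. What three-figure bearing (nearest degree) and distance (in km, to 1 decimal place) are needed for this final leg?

Leg 1 (357°, 18 km): east 18 sin 357° = -0.94, north 18 cos 357° = 17.98
Current position: (-0.94, 17.98). Target: (16, 11). Remaining: Δeast = 16.94, Δnorth = -6.98.
Bearing = atan2(16.94, -6.98) mod 360° = 112.38°; distance = √((16.94)² + (-6.98)²) = 18.322 km.

112°, 18.3 km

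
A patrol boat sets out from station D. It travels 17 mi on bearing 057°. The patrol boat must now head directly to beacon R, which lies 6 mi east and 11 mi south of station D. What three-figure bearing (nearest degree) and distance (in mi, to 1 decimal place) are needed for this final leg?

Leg 1 (057°, 17 mi): east 17 sin 57° = 14.26, north 17 cos 57° = 9.26
Current position: (14.26, 9.26). Target: (6, -11). Remaining: Δeast = -8.26, Δnorth = -20.26.
Bearing = atan2(-8.26, -20.26) mod 360° = 202.18°; distance = √((-8.26)² + (-20.26)²) = 21.877 mi.

202°, 21.9 mi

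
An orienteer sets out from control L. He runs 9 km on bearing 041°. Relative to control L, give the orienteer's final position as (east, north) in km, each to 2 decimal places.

Leg 1 (041°, 9 km): east 9 sin 41° = 5.90, north 9 cos 41° = 6.79
Summing: 5.90 km east, 6.79 km north → (5.90, 6.79).

(5.90, 6.79)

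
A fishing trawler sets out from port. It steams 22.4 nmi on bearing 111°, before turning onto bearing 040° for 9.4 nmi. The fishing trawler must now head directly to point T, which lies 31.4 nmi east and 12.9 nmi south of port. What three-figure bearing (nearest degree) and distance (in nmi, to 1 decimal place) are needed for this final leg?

160°, 12.9 nmi

Leg 1 (111°, 22.4 nmi): east 22.4 sin 111° = 20.91, north 22.4 cos 111° = -8.03
Leg 2 (040°, 9.4 nmi): east 9.4 sin 40° = 6.04, north 9.4 cos 40° = 7.20
Current position: (26.95, -0.83). Target: (31.4, -12.9). Remaining: Δeast = 4.45, Δnorth = -12.07.
Bearing = atan2(4.45, -12.07) mod 360° = 159.79°; distance = √((4.45)² + (-12.07)²) = 12.866 nmi.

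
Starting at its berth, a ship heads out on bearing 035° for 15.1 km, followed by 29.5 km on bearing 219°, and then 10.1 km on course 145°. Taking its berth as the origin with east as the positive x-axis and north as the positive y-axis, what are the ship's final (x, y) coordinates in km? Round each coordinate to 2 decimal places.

(-4.11, -18.83)

Leg 1 (035°, 15.1 km): east 15.1 sin 35° = 8.66, north 15.1 cos 35° = 12.37
Leg 2 (219°, 29.5 km): east 29.5 sin 219° = -18.56, north 29.5 cos 219° = -22.93
Leg 3 (145°, 10.1 km): east 10.1 sin 145° = 5.79, north 10.1 cos 145° = -8.27
Summing: -4.11 km east, -18.83 km north → (-4.11, -18.83).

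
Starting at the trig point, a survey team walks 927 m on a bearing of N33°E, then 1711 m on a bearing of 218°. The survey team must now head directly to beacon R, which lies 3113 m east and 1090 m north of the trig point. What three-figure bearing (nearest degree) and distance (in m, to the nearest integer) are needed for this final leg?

066°, 4021 m

Leg 1 (N33°E, 927 m): east 927 sin 33° = 504.88, north 927 cos 33° = 777.45
Leg 2 (218°, 1711 m): east 1711 sin 218° = -1053.40, north 1711 cos 218° = -1348.29
Current position: (-548.52, -570.84). Target: (3113, 1090). Remaining: Δeast = 3661.52, Δnorth = 1660.84.
Bearing = atan2(3661.52, 1660.84) mod 360° = 65.60°; distance = √((3661.52)² + (1660.84)²) = 4020.583 m.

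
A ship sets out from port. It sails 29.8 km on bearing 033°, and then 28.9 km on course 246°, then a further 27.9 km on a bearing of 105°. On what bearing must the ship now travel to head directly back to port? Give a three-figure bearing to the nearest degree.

Leg 1 (033°, 29.8 km): east 29.8 sin 33° = 16.23, north 29.8 cos 33° = 24.99
Leg 2 (246°, 28.9 km): east 28.9 sin 246° = -26.40, north 28.9 cos 246° = -11.75
Leg 3 (105°, 27.9 km): east 27.9 sin 105° = 26.95, north 27.9 cos 105° = -7.22
Net displacement: 16.78 east, 6.02 north. Direction back to start is (-16.78, -6.02): bearing = atan2(-16.78, -6.02) mod 360° = 250.27° ≈ 250°.

250°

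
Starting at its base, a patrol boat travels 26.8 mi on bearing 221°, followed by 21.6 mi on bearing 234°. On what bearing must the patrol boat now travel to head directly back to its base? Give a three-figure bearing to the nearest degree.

047°

Leg 1 (221°, 26.8 mi): east 26.8 sin 221° = -17.58, north 26.8 cos 221° = -20.23
Leg 2 (234°, 21.6 mi): east 21.6 sin 234° = -17.47, north 21.6 cos 234° = -12.70
Net displacement: -35.06 east, -32.92 north. Direction back to start is (35.06, 32.92): bearing = atan2(35.06, 32.92) mod 360° = 46.80° ≈ 047°.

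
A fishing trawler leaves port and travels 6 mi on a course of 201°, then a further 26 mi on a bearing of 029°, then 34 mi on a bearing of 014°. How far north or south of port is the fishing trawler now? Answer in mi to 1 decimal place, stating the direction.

50.1 mi north

Leg 1 (201°, 6 mi): east 6 sin 201° = -2.15, north 6 cos 201° = -5.60
Leg 2 (029°, 26 mi): east 26 sin 29° = 12.61, north 26 cos 29° = 22.74
Leg 3 (014°, 34 mi): east 34 sin 14° = 8.23, north 34 cos 14° = 32.99
Net north component: 50.13 mi.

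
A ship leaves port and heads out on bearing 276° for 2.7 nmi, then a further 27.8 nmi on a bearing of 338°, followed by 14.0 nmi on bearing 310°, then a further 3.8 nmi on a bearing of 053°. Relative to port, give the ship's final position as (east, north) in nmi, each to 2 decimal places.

(-20.79, 37.34)

Leg 1 (276°, 2.7 nmi): east 2.7 sin 276° = -2.69, north 2.7 cos 276° = 0.28
Leg 2 (338°, 27.8 nmi): east 27.8 sin 338° = -10.41, north 27.8 cos 338° = 25.78
Leg 3 (310°, 14.0 nmi): east 14.0 sin 310° = -10.72, north 14.0 cos 310° = 9.00
Leg 4 (053°, 3.8 nmi): east 3.8 sin 53° = 3.03, north 3.8 cos 53° = 2.29
Summing: -20.79 nmi east, 37.34 nmi north → (-20.79, 37.34).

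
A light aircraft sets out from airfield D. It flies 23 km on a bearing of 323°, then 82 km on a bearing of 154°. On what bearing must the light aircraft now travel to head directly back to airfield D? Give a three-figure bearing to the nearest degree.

338°

Leg 1 (323°, 23 km): east 23 sin 323° = -13.84, north 23 cos 323° = 18.37
Leg 2 (154°, 82 km): east 82 sin 154° = 35.95, north 82 cos 154° = -73.70
Net displacement: 22.10 east, -55.33 north. Direction back to start is (-22.10, 55.33): bearing = atan2(-22.10, 55.33) mod 360° = 338.22° ≈ 338°.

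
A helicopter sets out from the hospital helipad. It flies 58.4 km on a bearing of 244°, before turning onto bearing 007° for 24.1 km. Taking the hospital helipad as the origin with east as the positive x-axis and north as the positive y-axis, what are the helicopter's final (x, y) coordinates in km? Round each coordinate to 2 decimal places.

(-49.55, -1.68)

Leg 1 (244°, 58.4 km): east 58.4 sin 244° = -52.49, north 58.4 cos 244° = -25.60
Leg 2 (007°, 24.1 km): east 24.1 sin 7° = 2.94, north 24.1 cos 7° = 23.92
Summing: -49.55 km east, -1.68 km north → (-49.55, -1.68).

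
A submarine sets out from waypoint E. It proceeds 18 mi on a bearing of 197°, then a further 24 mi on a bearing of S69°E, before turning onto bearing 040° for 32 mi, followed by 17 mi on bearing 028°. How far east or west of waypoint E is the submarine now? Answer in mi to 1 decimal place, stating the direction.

45.7 mi east

Leg 1 (197°, 18 mi): east 18 sin 197° = -5.26, north 18 cos 197° = -17.21
Leg 2 (S69°E, 24 mi): east 24 sin 111° = 22.41, north 24 cos 111° = -8.60
Leg 3 (040°, 32 mi): east 32 sin 40° = 20.57, north 32 cos 40° = 24.51
Leg 4 (028°, 17 mi): east 17 sin 28° = 7.98, north 17 cos 28° = 15.01
Net east component: 45.69 mi.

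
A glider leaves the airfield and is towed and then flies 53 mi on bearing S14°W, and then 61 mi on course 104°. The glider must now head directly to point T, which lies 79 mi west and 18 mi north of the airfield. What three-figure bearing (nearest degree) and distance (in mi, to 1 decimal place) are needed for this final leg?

304°, 151.0 mi

Leg 1 (S14°W, 53 mi): east 53 sin 194° = -12.82, north 53 cos 194° = -51.43
Leg 2 (104°, 61 mi): east 61 sin 104° = 59.19, north 61 cos 104° = -14.76
Current position: (46.37, -66.18). Target: (-79, 18). Remaining: Δeast = -125.37, Δnorth = 84.18.
Bearing = atan2(-125.37, 84.18) mod 360° = 303.88°; distance = √((-125.37)² + (84.18)²) = 151.008 mi.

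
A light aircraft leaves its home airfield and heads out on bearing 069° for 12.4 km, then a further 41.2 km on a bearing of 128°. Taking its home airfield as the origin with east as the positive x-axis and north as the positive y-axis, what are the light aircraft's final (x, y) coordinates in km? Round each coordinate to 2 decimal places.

(44.04, -20.92)

Leg 1 (069°, 12.4 km): east 12.4 sin 69° = 11.58, north 12.4 cos 69° = 4.44
Leg 2 (128°, 41.2 km): east 41.2 sin 128° = 32.47, north 41.2 cos 128° = -25.37
Summing: 44.04 km east, -20.92 km north → (44.04, -20.92).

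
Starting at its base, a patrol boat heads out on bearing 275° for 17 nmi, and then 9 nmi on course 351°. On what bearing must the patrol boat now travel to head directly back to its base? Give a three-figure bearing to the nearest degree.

Leg 1 (275°, 17 nmi): east 17 sin 275° = -16.94, north 17 cos 275° = 1.48
Leg 2 (351°, 9 nmi): east 9 sin 351° = -1.41, north 9 cos 351° = 8.89
Net displacement: -18.34 east, 10.37 north. Direction back to start is (18.34, -10.37): bearing = atan2(18.34, -10.37) mod 360° = 119.48° ≈ 119°.

119°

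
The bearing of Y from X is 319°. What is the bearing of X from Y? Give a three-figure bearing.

139°

Back-bearing = 319° − 180° = 139°.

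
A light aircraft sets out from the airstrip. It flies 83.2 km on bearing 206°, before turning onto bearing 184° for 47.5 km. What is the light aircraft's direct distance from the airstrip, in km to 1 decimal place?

128.5 km

Leg 1 (206°, 83.2 km): east 83.2 sin 206° = -36.47, north 83.2 cos 206° = -74.78
Leg 2 (184°, 47.5 km): east 47.5 sin 184° = -3.31, north 47.5 cos 184° = -47.38
Net: -39.79 east, -122.16 north. Distance = √((-39.79)² + (-122.16)²) = 128.479 km.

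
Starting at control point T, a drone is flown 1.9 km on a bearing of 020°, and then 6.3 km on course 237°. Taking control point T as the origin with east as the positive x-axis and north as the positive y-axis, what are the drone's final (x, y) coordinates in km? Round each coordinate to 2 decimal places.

(-4.63, -1.65)

Leg 1 (020°, 1.9 km): east 1.9 sin 20° = 0.65, north 1.9 cos 20° = 1.79
Leg 2 (237°, 6.3 km): east 6.3 sin 237° = -5.28, north 6.3 cos 237° = -3.43
Summing: -4.63 km east, -1.65 km north → (-4.63, -1.65).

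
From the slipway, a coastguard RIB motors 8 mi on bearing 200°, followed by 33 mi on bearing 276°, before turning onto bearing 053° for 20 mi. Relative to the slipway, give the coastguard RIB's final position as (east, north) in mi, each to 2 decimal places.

Leg 1 (200°, 8 mi): east 8 sin 200° = -2.74, north 8 cos 200° = -7.52
Leg 2 (276°, 33 mi): east 33 sin 276° = -32.82, north 33 cos 276° = 3.45
Leg 3 (053°, 20 mi): east 20 sin 53° = 15.97, north 20 cos 53° = 12.04
Summing: -19.58 mi east, 7.97 mi north → (-19.58, 7.97).

(-19.58, 7.97)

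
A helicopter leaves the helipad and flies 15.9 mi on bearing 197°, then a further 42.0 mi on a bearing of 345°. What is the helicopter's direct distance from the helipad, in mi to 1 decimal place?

29.7 mi

Leg 1 (197°, 15.9 mi): east 15.9 sin 197° = -4.65, north 15.9 cos 197° = -15.21
Leg 2 (345°, 42.0 mi): east 42.0 sin 345° = -10.87, north 42.0 cos 345° = 40.57
Net: -15.52 east, 25.36 north. Distance = √((-15.52)² + (25.36)²) = 29.735 mi.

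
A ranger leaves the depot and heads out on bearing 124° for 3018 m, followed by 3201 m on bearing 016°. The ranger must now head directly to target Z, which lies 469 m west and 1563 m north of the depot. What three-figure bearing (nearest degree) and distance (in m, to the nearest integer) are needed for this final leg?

273°, 3857 m

Leg 1 (124°, 3018 m): east 3018 sin 124° = 2502.04, north 3018 cos 124° = -1687.64
Leg 2 (016°, 3201 m): east 3201 sin 16° = 882.32, north 3201 cos 16° = 3077.00
Current position: (3384.35, 1389.35). Target: (-469, 1563). Remaining: Δeast = -3853.35, Δnorth = 173.65.
Bearing = atan2(-3853.35, 173.65) mod 360° = 272.58°; distance = √((-3853.35)² + (173.65)²) = 3857.261 m.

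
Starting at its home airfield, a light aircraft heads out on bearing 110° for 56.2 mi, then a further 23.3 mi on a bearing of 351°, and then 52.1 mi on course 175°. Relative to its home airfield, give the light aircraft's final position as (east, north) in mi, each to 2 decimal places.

(53.71, -48.11)

Leg 1 (110°, 56.2 mi): east 56.2 sin 110° = 52.81, north 56.2 cos 110° = -19.22
Leg 2 (351°, 23.3 mi): east 23.3 sin 351° = -3.64, north 23.3 cos 351° = 23.01
Leg 3 (175°, 52.1 mi): east 52.1 sin 175° = 4.54, north 52.1 cos 175° = -51.90
Summing: 53.71 mi east, -48.11 mi north → (53.71, -48.11).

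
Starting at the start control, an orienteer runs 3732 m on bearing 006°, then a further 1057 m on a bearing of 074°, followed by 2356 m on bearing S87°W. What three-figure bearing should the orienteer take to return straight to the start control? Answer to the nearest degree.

166°

Leg 1 (006°, 3732 m): east 3732 sin 6° = 390.10, north 3732 cos 6° = 3711.56
Leg 2 (074°, 1057 m): east 1057 sin 74° = 1016.05, north 1057 cos 74° = 291.35
Leg 3 (S87°W, 2356 m): east 2356 sin 267° = -2352.77, north 2356 cos 267° = -123.30
Net displacement: -946.62 east, 3879.60 north. Direction back to start is (946.62, -3879.60): bearing = atan2(946.62, -3879.60) mod 360° = 166.29° ≈ 166°.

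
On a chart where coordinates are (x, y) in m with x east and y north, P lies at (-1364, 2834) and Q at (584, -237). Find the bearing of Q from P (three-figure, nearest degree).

Δeast = 584 − -1364 = 1948.00; Δnorth = -237 − 2834 = -3071.00.
Bearing = atan2(Δeast, Δnorth) mod 360° = 147.61° ≈ 148°.

148°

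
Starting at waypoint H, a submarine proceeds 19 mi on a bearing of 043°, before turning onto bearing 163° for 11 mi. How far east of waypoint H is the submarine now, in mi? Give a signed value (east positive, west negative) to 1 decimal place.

Leg 1 (043°, 19 mi): east 19 sin 43° = 12.96, north 19 cos 43° = 13.90
Leg 2 (163°, 11 mi): east 11 sin 163° = 3.22, north 11 cos 163° = -10.52
Net east component: 16.17 mi.

16.2 mi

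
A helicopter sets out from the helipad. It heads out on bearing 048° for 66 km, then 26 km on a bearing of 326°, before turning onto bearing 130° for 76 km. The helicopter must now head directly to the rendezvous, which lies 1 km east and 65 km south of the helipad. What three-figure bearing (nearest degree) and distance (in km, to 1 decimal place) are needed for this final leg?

228°, 122.9 km

Leg 1 (048°, 66 km): east 66 sin 48° = 49.05, north 66 cos 48° = 44.16
Leg 2 (326°, 26 km): east 26 sin 326° = -14.54, north 26 cos 326° = 21.55
Leg 3 (130°, 76 km): east 76 sin 130° = 58.22, north 76 cos 130° = -48.85
Current position: (92.73, 16.87). Target: (1, -65). Remaining: Δeast = -91.73, Δnorth = -81.87.
Bearing = atan2(-91.73, -81.87) mod 360° = 228.25°; distance = √((-91.73)² + (-81.87)²) = 122.947 km.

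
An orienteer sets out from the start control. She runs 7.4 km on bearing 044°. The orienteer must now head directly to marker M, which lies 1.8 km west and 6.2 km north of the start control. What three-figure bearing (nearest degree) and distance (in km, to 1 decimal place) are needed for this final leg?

277°, 7.0 km

Leg 1 (044°, 7.4 km): east 7.4 sin 44° = 5.14, north 7.4 cos 44° = 5.32
Current position: (5.14, 5.32). Target: (-1.8, 6.2). Remaining: Δeast = -6.94, Δnorth = 0.88.
Bearing = atan2(-6.94, 0.88) mod 360° = 277.20°; distance = √((-6.94)² + (0.88)²) = 6.996 km.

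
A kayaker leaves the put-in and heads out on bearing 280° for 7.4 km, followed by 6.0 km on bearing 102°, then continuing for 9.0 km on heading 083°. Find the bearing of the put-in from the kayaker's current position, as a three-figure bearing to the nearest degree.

Leg 1 (280°, 7.4 km): east 7.4 sin 280° = -7.29, north 7.4 cos 280° = 1.28
Leg 2 (102°, 6.0 km): east 6.0 sin 102° = 5.87, north 6.0 cos 102° = -1.25
Leg 3 (083°, 9.0 km): east 9.0 sin 83° = 8.93, north 9.0 cos 83° = 1.10
Net displacement: 7.51 east, 1.13 north. Direction back to start is (-7.51, -1.13): bearing = atan2(-7.51, -1.13) mod 360° = 261.42° ≈ 261°.

261°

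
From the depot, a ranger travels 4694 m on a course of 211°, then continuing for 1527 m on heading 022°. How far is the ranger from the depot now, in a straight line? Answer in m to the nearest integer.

3195 m

Leg 1 (211°, 4694 m): east 4694 sin 211° = -2417.59, north 4694 cos 211° = -4023.54
Leg 2 (022°, 1527 m): east 1527 sin 22° = 572.02, north 1527 cos 22° = 1415.81
Net: -1845.56 east, -2607.73 north. Distance = √((-1845.56)² + (-2607.73)²) = 3194.743 m.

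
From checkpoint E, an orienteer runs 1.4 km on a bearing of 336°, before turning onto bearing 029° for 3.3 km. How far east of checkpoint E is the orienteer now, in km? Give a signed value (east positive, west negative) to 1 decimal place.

Leg 1 (336°, 1.4 km): east 1.4 sin 336° = -0.57, north 1.4 cos 336° = 1.28
Leg 2 (029°, 3.3 km): east 3.3 sin 29° = 1.60, north 3.3 cos 29° = 2.89
Net east component: 1.03 km.

1.0 km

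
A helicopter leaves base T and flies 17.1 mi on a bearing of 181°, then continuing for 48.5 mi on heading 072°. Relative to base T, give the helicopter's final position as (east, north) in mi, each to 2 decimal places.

Leg 1 (181°, 17.1 mi): east 17.1 sin 181° = -0.30, north 17.1 cos 181° = -17.10
Leg 2 (072°, 48.5 mi): east 48.5 sin 72° = 46.13, north 48.5 cos 72° = 14.99
Summing: 45.83 mi east, -2.11 mi north → (45.83, -2.11).

(45.83, -2.11)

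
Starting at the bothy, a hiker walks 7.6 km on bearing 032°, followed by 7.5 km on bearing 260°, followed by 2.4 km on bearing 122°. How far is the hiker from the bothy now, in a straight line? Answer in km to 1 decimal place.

Leg 1 (032°, 7.6 km): east 7.6 sin 32° = 4.03, north 7.6 cos 32° = 6.45
Leg 2 (260°, 7.5 km): east 7.5 sin 260° = -7.39, north 7.5 cos 260° = -1.30
Leg 3 (122°, 2.4 km): east 2.4 sin 122° = 2.04, north 2.4 cos 122° = -1.27
Net: -1.32 east, 3.87 north. Distance = √((-1.32)² + (3.87)²) = 4.091 km.

4.1 km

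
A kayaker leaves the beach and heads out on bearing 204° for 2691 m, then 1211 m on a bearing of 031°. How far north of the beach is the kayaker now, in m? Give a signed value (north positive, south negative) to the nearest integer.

-1420 m

Leg 1 (204°, 2691 m): east 2691 sin 204° = -1094.53, north 2691 cos 204° = -2458.35
Leg 2 (031°, 1211 m): east 1211 sin 31° = 623.71, north 1211 cos 31° = 1038.03
Net north component: -1420.32 m.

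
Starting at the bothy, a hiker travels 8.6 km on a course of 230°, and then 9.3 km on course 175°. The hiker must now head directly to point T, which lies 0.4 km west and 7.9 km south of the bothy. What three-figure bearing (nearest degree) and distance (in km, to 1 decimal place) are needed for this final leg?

038°, 8.7 km

Leg 1 (230°, 8.6 km): east 8.6 sin 230° = -6.59, north 8.6 cos 230° = -5.53
Leg 2 (175°, 9.3 km): east 9.3 sin 175° = 0.81, north 9.3 cos 175° = -9.26
Current position: (-5.78, -14.79). Target: (-0.4, -7.9). Remaining: Δeast = 5.38, Δnorth = 6.89.
Bearing = atan2(5.38, 6.89) mod 360° = 37.96°; distance = √((5.38)² + (6.89)²) = 8.742 km.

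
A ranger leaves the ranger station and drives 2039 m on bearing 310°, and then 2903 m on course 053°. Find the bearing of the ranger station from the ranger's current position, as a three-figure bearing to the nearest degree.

194°

Leg 1 (310°, 2039 m): east 2039 sin 310° = -1561.96, north 2039 cos 310° = 1310.64
Leg 2 (053°, 2903 m): east 2903 sin 53° = 2318.44, north 2903 cos 53° = 1747.07
Net displacement: 756.47 east, 3057.71 north. Direction back to start is (-756.47, -3057.71): bearing = atan2(-756.47, -3057.71) mod 360° = 193.90° ≈ 194°.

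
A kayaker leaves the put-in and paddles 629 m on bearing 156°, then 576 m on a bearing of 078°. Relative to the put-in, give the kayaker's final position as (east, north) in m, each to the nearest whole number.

(819, -455)

Leg 1 (156°, 629 m): east 629 sin 156° = 255.84, north 629 cos 156° = -574.62
Leg 2 (078°, 576 m): east 576 sin 78° = 563.41, north 576 cos 78° = 119.76
Summing: 819.25 m east, -454.86 m north → (819, -455).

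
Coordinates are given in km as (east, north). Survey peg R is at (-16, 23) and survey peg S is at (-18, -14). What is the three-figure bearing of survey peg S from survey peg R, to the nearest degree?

Δeast = -18 − -16 = -2.00; Δnorth = -14 − 23 = -37.00.
Bearing = atan2(Δeast, Δnorth) mod 360° = 183.09° ≈ 183°.

183°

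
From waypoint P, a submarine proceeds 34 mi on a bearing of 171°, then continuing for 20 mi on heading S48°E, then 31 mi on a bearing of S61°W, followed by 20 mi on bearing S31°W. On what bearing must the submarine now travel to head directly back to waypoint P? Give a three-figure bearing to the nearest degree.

Leg 1 (171°, 34 mi): east 34 sin 171° = 5.32, north 34 cos 171° = -33.58
Leg 2 (S48°E, 20 mi): east 20 sin 132° = 14.86, north 20 cos 132° = -13.38
Leg 3 (S61°W, 31 mi): east 31 sin 241° = -27.11, north 31 cos 241° = -15.03
Leg 4 (S31°W, 20 mi): east 20 sin 211° = -10.30, north 20 cos 211° = -17.14
Net displacement: -17.23 east, -79.14 north. Direction back to start is (17.23, 79.14): bearing = atan2(17.23, 79.14) mod 360° = 12.28° ≈ 012°.

012°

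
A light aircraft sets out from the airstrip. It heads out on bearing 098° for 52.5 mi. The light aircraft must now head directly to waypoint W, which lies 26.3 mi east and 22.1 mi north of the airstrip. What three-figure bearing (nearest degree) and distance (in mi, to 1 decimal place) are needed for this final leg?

319°, 39.0 mi

Leg 1 (098°, 52.5 mi): east 52.5 sin 98° = 51.99, north 52.5 cos 98° = -7.31
Current position: (51.99, -7.31). Target: (26.3, 22.1). Remaining: Δeast = -25.69, Δnorth = 29.41.
Bearing = atan2(-25.69, 29.41) mod 360° = 318.86°; distance = √((-25.69)² + (29.41)²) = 39.047 mi.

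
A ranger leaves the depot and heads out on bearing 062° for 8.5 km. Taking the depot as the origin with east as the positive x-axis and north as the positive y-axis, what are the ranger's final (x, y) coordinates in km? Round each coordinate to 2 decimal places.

Leg 1 (062°, 8.5 km): east 8.5 sin 62° = 7.51, north 8.5 cos 62° = 3.99
Summing: 7.51 km east, 3.99 km north → (7.51, 3.99).

(7.51, 3.99)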